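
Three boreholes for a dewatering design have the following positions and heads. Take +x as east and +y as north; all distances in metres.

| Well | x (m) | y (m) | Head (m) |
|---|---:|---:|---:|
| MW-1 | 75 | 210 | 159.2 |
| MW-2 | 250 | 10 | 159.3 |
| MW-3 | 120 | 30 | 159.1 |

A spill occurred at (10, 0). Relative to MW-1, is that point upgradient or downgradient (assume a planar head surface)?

downgradient

Differences from MW-1: to MW-2 (Δx, Δy, Δh) = (175, -200, +0.1); to MW-3 = (45, -180, -0.1).
Determinant of the coordinate differences = 175·(-180) − 45·(-200) = -22500.
∂h/∂x = [(+0.1)·(-180) − (-0.1)·(-200)] / -22500 = +0.001689
∂h/∂y = [175·(-0.1) − 45·(+0.1)] / -22500 = +0.0009778
Head at (10, 0) = 159.2 + (+0.001689)·(-65) + (+0.0009778)·(-210) = 158.88 m.
That is lower than the 159.2 m at MW-1, so the point is downgradient.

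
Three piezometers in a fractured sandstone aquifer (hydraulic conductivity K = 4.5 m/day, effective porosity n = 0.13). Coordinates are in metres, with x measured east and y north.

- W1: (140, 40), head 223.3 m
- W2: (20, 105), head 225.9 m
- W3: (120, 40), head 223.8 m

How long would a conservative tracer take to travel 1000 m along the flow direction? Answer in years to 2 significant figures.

3.1 years

Taking W1 as reference: W2−W1 = (-120, 65, +2.6); W3−W1 = (-20, 0, +0.5).
Determinant of the coordinate differences = (-120)·0 − (-20)·65 = 1300.
∂h/∂x = [(+2.6)·0 − (+0.5)·65] / 1300 = -0.02500
∂h/∂y = [(-120)·(+0.5) − (-20)·(+2.6)] / 1300 = -0.006154
|∇h| = √(-0.02500² + -0.006154²) = 0.02575
Seepage velocity v = K·i/n = 4.5 × 0.02575 / 0.13 = 0.8913 m/day.
t = 1000 / 0.8913 = 1122 days = 3.07 years.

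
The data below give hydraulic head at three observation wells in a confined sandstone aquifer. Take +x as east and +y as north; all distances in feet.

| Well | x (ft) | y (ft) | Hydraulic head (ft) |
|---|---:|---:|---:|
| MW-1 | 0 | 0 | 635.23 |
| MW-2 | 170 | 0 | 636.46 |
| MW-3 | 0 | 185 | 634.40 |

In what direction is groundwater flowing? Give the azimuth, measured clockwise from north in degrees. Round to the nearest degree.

∂h/∂x = (636.46 − 635.23) / (170 − 0) = +0.007235
∂h/∂y = (634.40 − 635.23) / (185 − 0) = -0.004486
Flow direction (−∇h) has components (-0.007235 E, +0.004486 N).
Azimuth = atan2(E, N) = atan2(-0.007235, +0.004486) = 301.8° ≈ 302°.

302°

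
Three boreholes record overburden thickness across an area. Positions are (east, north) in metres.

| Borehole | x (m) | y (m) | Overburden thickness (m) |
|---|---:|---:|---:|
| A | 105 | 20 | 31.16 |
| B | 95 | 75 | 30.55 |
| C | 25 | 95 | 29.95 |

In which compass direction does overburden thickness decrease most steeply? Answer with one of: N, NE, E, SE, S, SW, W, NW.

NW

Differences from A: to B (Δx, Δy, Δh) = (-10, 55, -0.61); to C = (-80, 75, -1.21).
Determinant of the coordinate differences = (-10)·75 − (-80)·55 = 3650.
∂d/∂x = [(-0.61)·75 − (-1.21)·55] / 3650 = +0.005699
∂d/∂y = [(-10)·(-1.21) − (-80)·(-0.61)] / 3650 = -0.01005
Steepest decrease is along −∇f = (-0.005699 E, +0.01005 N) → northwest.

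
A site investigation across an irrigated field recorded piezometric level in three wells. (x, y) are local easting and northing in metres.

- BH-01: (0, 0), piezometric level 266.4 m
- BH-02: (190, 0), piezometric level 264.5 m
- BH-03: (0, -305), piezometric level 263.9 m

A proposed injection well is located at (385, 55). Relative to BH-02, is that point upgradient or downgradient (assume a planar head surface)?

∂h/∂x = (264.5 − 266.4) / (190 − 0) = -0.010000
∂h/∂y = (263.9 − 266.4) / (-305 − 0) = +0.008197
Head at (385, 55) = 266.4 + (-0.010000)·(385) + (+0.008197)·(55) = 263.00 m.
That is lower than the 264.5 m at BH-02, so the point is downgradient.

downgradient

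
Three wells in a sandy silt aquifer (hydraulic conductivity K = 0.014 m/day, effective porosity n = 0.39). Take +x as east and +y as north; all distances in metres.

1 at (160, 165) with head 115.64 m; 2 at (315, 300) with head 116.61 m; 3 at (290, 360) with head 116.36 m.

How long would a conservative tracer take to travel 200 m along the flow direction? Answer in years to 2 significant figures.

2100 years

Differences from 1: to 2 (Δx, Δy, Δh) = (155, 135, +0.97); to 3 = (130, 195, +0.72).
Solve a·Δx + b·Δy = Δh: det = 155·195 − 130·135 = 12675.
∂h/∂x = [(+0.97)·195 − (+0.72)·135] / 12675 = +0.007254
∂h/∂y = [155·(+0.72) − 130·(+0.97)] / 12675 = -0.001144
|∇h| = √(0.007254² + -0.001144²) = 0.007344
Seepage velocity v = K·i/n = 0.014 × 0.007344 / 0.39 = 0.0002636 m/day.
t = 200 / 0.0002636 = 7.587e+05 days = 2.08e+03 years.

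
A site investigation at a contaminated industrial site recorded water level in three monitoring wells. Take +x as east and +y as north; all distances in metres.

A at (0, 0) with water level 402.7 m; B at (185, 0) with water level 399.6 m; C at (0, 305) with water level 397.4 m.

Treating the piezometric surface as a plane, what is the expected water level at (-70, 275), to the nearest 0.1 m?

399.1 m

∂h/∂x = (399.6 − 402.7) / (185 − 0) = -0.01676
∂h/∂y = (397.4 − 402.7) / (305 − 0) = -0.01738
h(-70, 275) = 402.7 + (-0.01676)·(-70) + (-0.01738)·(275) = 402.7 +1.173 -4.779 = 399.094 m.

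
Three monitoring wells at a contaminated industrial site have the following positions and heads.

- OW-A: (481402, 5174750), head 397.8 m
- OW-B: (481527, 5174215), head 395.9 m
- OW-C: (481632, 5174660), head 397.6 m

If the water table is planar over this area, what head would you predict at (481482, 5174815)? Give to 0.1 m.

398.1 m

Taking OW-A as reference: OW-B−OW-A = (125, -535, -1.9); OW-C−OW-A = (230, -90, -0.2).
Determinant of the coordinate differences = 125·(-90) − 230·(-535) = 111800.
∂h/∂x = [(-1.9)·(-90) − (-0.2)·(-535)] / 111800 = +0.0005725
∂h/∂y = [125·(-0.2) − 230·(-1.9)] / 111800 = +0.003685
h(481482, 5174815) = 397.8 + (+0.0005725)·(80) + (+0.003685)·(65) = 397.8 +0.046 +0.240 = 398.085 m.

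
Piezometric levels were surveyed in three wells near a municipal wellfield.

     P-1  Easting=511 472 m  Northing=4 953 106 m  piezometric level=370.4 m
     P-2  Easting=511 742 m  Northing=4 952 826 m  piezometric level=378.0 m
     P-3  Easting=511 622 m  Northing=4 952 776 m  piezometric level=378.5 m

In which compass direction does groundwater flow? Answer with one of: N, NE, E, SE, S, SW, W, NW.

N

With h = a·x + b·y + c and P-1 as origin, the differences give:
  270·a + (-280)·b = +7.6
  150·a + (-330)·b = +8.1
Eliminate b (×(-330) and ×(-280), subtract): -47100·a = -240.00 → a = ∂h/∂x = +0.005096
Back-substitute: b = ∂h/∂y = -0.02223.
Flow = −∇h = (-0.005096 east, +0.02223 north), which points north.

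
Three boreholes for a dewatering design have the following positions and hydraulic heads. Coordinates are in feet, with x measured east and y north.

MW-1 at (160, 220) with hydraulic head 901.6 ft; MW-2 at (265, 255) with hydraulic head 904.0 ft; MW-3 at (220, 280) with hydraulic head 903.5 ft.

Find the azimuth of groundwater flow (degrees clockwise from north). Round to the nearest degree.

Taking MW-1 as reference: MW-2−MW-1 = (105, 35, +2.4); MW-3−MW-1 = (60, 60, +1.9).
Determinant of the coordinate differences = 105·60 − 60·35 = 4200.
∂h/∂x = [(+2.4)·60 − (+1.9)·35] / 4200 = +0.01845
∂h/∂y = [105·(+1.9) − 60·(+2.4)] / 4200 = +0.01321
Flow direction (−∇h) has components (-0.01845 E, -0.01321 N).
Azimuth = atan2(E, N) = atan2(-0.01845, -0.01321) = 234.4° ≈ 234°.

234°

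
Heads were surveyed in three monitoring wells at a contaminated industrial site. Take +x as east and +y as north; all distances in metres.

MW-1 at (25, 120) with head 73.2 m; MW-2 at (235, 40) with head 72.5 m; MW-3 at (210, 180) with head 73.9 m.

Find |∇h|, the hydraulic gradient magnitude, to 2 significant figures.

Taking MW-1 as reference: MW-2−MW-1 = (210, -80, -0.7); MW-3−MW-1 = (185, 60, +0.7).
Determinant of the coordinate differences = 210·60 − 185·(-80) = 27400.
∂h/∂x = [(-0.7)·60 − (+0.7)·(-80)] / 27400 = +0.0005109
∂h/∂y = [210·(+0.7) − 185·(-0.7)] / 27400 = +0.01009
|∇h| = √(0.0005109² + 0.01009²) = 0.0101

0.010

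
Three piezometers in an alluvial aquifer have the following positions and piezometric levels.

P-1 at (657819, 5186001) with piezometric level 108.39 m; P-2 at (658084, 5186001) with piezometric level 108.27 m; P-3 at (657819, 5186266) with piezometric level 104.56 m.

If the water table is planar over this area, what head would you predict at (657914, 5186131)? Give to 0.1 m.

∂h/∂x = (108.27 − 108.39) / (658084 − 657819) = -0.0004528
∂h/∂y = (104.56 − 108.39) / (5186266 − 5186001) = -0.01445
h(657914, 5186131) = 108.39 + (-0.0004528)·(95) + (-0.01445)·(130) = 108.39 -0.043 -1.879 = 106.468 m.

106.5 m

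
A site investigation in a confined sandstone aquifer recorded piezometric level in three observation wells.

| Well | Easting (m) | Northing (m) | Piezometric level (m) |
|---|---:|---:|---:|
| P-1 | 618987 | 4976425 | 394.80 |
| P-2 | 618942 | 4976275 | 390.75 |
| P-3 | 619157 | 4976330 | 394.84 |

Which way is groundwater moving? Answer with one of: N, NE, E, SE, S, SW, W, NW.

Three-point gradient (reference P-1): Δ to P-2 = (-45, -150, -4.05), Δ to P-3 = (170, -95, +0.04).
∂h/∂x = +0.01312, ∂h/∂y = +0.02306 (det = 29775).
Flow = −∇h = (-0.01312 east, -0.02306 north), which points southwest.

SW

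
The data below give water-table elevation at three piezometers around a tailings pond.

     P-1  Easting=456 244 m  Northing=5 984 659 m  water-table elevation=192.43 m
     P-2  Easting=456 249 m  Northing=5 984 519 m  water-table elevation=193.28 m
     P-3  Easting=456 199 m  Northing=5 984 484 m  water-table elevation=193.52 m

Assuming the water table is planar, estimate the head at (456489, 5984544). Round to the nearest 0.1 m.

With h = a·x + b·y + c and P-1 as origin, the differences give:
  5·a + (-140)·b = +0.85
  (-45)·a + (-175)·b = +1.09
Eliminate b (×(-175) and ×(-140), subtract): -7175·a = 3.850 → a = ∂h/∂x = -0.0005366
Back-substitute: b = ∂h/∂y = -0.006091.
h(456489, 5984544) = 192.43 + (-0.0005366)·(245) + (-0.006091)·(-115) = 192.43 -0.131 +0.700 = 192.999 m.

193.0 m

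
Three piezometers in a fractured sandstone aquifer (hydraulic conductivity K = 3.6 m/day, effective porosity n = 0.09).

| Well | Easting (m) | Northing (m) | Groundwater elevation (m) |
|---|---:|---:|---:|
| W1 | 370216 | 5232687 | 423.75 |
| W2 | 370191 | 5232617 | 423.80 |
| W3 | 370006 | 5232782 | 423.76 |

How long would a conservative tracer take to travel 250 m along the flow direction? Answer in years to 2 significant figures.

25 years

Three-point gradient (reference W1): Δ to W2 = (-25, -70, +0.05), Δ to W3 = (-210, 95, +0.01).
∂h/∂x = -0.0003192, ∂h/∂y = -0.0006003 (det = -17075).
|∇h| = √(-0.0003192² + -0.0006003²) = 0.0006799
Seepage velocity v = K·i/n = 3.6 × 0.0006799 / 0.09 = 0.0272 m/day.
t = 250 / 0.0272 = 9191 days = 25.2 years.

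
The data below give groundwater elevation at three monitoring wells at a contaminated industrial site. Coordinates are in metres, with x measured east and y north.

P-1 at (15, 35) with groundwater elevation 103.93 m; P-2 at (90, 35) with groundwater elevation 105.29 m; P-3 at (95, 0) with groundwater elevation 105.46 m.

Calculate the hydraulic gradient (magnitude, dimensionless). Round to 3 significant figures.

0.0183

Differences from P-1: to P-2 (Δx, Δy, Δh) = (75, 0, +1.36); to P-3 = (80, -35, +1.53).
Solve a·Δx + b·Δy = Δh: det = 75·(-35) − 80·0 = -2625.
∂h/∂x = [(+1.36)·(-35) − (+1.53)·0] / -2625 = +0.01813
∂h/∂y = [75·(+1.53) − 80·(+1.36)] / -2625 = -0.002267
|∇h| = √(0.01813² + -0.002267²) = 0.01827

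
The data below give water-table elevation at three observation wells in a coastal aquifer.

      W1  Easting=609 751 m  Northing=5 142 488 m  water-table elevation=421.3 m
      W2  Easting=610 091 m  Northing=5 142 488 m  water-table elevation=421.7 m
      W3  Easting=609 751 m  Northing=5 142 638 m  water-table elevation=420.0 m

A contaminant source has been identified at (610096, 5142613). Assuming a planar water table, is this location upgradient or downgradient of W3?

upgradient

∂h/∂x = (421.7 − 421.3) / (610091 − 609751) = +0.001176
∂h/∂y = (420.0 − 421.3) / (5142638 − 5142488) = -0.008667
Head at (610096, 5142613) = 421.3 + (+0.001176)·(345) + (-0.008667)·(125) = 420.62 m.
That is higher than the 420.0 m at W3, so the point is upgradient.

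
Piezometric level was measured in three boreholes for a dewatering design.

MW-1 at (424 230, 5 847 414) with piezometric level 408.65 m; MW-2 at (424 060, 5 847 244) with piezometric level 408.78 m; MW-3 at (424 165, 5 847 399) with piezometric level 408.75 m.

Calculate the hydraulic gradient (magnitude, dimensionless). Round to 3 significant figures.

With h = a·x + b·y + c and MW-1 as origin, the differences give:
  (-170)·a + (-170)·b = +0.13
  (-65)·a + (-15)·b = +0.10
Eliminate b (×(-15) and ×(-170), subtract): -8500·a = 15.050 → a = ∂h/∂x = -0.001771
Back-substitute: b = ∂h/∂y = +0.001006.
|∇h| = √(-0.001771² + 0.001006²) = 0.002037

0.00204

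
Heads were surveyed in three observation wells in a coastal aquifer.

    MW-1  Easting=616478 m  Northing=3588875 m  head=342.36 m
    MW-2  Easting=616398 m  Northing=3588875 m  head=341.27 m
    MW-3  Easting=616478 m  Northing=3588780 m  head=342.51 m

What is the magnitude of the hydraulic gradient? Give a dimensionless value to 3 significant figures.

∂h/∂x = (341.27 − 342.36) / (616398 − 616478) = +0.01363
∂h/∂y = (342.51 − 342.36) / (3588780 − 3588875) = -0.001579
|∇h| = √(0.01363² + -0.001579²) = 0.01372

0.0137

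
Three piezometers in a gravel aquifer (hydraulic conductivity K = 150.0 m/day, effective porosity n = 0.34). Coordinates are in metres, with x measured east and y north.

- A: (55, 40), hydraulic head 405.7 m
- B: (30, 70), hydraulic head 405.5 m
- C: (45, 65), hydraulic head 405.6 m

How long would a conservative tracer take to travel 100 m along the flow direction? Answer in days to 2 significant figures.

Taking A as reference: B−A = (-25, 30, -0.2); C−A = (-10, 25, -0.1).
Solve a·Δx + b·Δy = Δh: det = (-25)·25 − (-10)·30 = -325.
∂h/∂x = [(-0.2)·25 − (-0.1)·30] / -325 = +0.006154
∂h/∂y = [(-25)·(-0.1) − (-10)·(-0.2)] / -325 = -0.001538
|∇h| = √(0.006154² + -0.001538²) = 0.006343
Seepage velocity v = K·i/n = 150.0 × 0.006343 / 0.34 = 2.798 m/day.
t = 100 / 2.798 = 35.74 days.

36 days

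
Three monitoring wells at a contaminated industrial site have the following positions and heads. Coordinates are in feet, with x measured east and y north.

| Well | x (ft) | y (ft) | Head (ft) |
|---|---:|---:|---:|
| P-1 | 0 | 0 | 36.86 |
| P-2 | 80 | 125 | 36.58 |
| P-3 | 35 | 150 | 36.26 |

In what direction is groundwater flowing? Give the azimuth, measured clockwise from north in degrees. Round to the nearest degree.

319°

Differences from P-1: to P-2 (Δx, Δy, Δh) = (80, 125, -0.28); to P-3 = (35, 150, -0.60).
Solve a·Δx + b·Δy = Δh: det = 80·150 − 35·125 = 7625.
∂h/∂x = [(-0.28)·150 − (-0.60)·125] / 7625 = +0.004328
∂h/∂y = [80·(-0.60) − 35·(-0.28)] / 7625 = -0.005010
Flow direction (−∇h) has components (-0.004328 E, +0.005010 N).
Azimuth = atan2(E, N) = atan2(-0.004328, +0.005010) = 319.2° ≈ 319°.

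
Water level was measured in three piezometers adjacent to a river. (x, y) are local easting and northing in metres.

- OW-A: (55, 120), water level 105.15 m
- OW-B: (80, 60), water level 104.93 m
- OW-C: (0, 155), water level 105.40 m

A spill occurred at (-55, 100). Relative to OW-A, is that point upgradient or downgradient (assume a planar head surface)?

upgradient

Differences from OW-A: to OW-B (Δx, Δy, Δh) = (25, -60, -0.22); to OW-C = (-55, 35, +0.25).
Solve a·Δx + b·Δy = Δh: det = 25·35 − (-55)·(-60) = -2425.
∂h/∂x = [(-0.22)·35 − (+0.25)·(-60)] / -2425 = -0.003010
∂h/∂y = [25·(+0.25) − (-55)·(-0.22)] / -2425 = +0.002412
Head at (-55, 100) = 105.15 + (-0.003010)·(-110) + (+0.002412)·(-20) = 105.43 m.
That is higher than the 105.15 m at OW-A, so the point is upgradient.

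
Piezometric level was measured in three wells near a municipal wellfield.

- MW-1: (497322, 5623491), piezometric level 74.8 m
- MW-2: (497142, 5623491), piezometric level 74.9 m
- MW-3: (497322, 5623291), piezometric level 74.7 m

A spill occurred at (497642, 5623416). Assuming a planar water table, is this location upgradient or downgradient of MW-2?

∂h/∂x = (74.9 − 74.8) / (497142 − 497322) = -0.0005556
∂h/∂y = (74.7 − 74.8) / (5623291 − 5623491) = +0.0005000
Head at (497642, 5623416) = 74.8 + (-0.0005556)·(320) + (+0.0005000)·(-75) = 74.58 m.
That is lower than the 74.9 m at MW-2, so the point is downgradient.

downgradient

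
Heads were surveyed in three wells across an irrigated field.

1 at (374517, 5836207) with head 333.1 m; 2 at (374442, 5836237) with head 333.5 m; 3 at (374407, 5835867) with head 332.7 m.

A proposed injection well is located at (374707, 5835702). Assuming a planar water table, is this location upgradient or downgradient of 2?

downgradient

Differences from 1: to 2 (Δx, Δy, Δh) = (-75, 30, +0.4); to 3 = (-110, -340, -0.4).
Solve a·Δx + b·Δy = Δh: det = (-75)·(-340) − (-110)·30 = 28800.
∂h/∂x = [(+0.4)·(-340) − (-0.4)·30] / 28800 = -0.004306
∂h/∂y = [(-75)·(-0.4) − (-110)·(+0.4)] / 28800 = +0.002569
Head at (374707, 5835702) = 333.1 + (-0.004306)·(190) + (+0.002569)·(-505) = 330.98 m.
That is lower than the 333.5 m at 2, so the point is downgradient.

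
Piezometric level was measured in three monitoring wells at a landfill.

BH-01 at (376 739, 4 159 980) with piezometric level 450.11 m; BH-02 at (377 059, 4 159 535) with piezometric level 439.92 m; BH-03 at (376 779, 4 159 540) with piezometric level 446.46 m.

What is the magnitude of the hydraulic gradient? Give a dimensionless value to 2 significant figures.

0.024

Taking BH-01 as reference: BH-02−BH-01 = (320, -445, -10.19); BH-03−BH-01 = (40, -440, -3.65).
Solve a·Δx + b·Δy = Δh: det = 320·(-440) − 40·(-445) = -123000.
∂h/∂x = [(-10.19)·(-440) − (-3.65)·(-445)] / -123000 = -0.02325
∂h/∂y = [320·(-3.65) − 40·(-10.19)] / -123000 = +0.006182
|∇h| = √(-0.02325² + 0.006182²) = 0.02406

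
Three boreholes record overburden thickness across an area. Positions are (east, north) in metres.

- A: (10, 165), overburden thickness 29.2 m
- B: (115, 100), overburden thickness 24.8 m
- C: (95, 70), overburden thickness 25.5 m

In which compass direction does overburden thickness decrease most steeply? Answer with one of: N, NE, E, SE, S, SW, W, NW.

E

Taking A as reference: B−A = (105, -65, -4.4); C−A = (85, -95, -3.7).
Solve a·Δx + b·Δy = Δd: det = 105·(-95) − 85·(-65) = -4450.
∂d/∂x = [(-4.4)·(-95) − (-3.7)·(-65)] / -4450 = -0.03989
∂d/∂y = [105·(-3.7) − 85·(-4.4)] / -4450 = +0.003258
Steepest decrease is along −∇f = (+0.03989 E, -0.003258 N) → east.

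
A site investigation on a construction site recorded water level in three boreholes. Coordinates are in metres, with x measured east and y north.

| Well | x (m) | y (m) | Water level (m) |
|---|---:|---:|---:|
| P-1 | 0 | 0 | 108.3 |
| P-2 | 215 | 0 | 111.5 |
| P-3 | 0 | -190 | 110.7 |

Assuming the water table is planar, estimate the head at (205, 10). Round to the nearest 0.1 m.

111.2 m

∂h/∂x = (111.5 − 108.3) / (215 − 0) = +0.01488
∂h/∂y = (110.7 − 108.3) / (-190 − 0) = -0.01263
h(205, 10) = 108.3 + (+0.01488)·(205) + (-0.01263)·(10) = 108.3 +3.051 -0.126 = 111.225 m.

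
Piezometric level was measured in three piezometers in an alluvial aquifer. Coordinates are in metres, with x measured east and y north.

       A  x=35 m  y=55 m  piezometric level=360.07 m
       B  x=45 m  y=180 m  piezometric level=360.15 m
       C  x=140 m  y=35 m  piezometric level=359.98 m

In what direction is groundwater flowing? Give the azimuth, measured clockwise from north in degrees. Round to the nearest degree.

134°

With h = a·x + b·y + c and A as origin, the differences give:
  10·a + 125·b = +0.08
  105·a + (-20)·b = -0.09
Eliminate b (×(-20) and ×125, subtract): -13325·a = 9.650 → a = ∂h/∂x = -0.0007242
Back-substitute: b = ∂h/∂y = +0.0006979.
Flow direction (−∇h) has components (+0.0007242 E, -0.0006979 N).
Azimuth = atan2(E, N) = atan2(+0.0007242, -0.0006979) = 133.9° ≈ 134°.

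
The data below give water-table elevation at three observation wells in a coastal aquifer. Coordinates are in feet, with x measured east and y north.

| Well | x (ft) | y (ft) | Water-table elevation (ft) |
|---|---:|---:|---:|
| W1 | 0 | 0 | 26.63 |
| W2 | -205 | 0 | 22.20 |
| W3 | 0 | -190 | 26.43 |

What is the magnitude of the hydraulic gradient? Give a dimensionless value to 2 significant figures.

∂h/∂x = (22.20 − 26.63) / (-205 − 0) = +0.02161
∂h/∂y = (26.43 − 26.63) / (-190 − 0) = +0.001053
|∇h| = √(0.02161² + 0.001053²) = 0.02164

0.022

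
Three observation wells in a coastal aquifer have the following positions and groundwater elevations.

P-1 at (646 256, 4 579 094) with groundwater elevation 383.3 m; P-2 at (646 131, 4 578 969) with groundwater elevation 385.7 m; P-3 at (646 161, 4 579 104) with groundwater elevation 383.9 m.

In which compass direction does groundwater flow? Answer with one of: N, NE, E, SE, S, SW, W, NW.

Taking P-1 as reference: P-2−P-1 = (-125, -125, +2.4); P-3−P-1 = (-95, 10, +0.6).
Determinant of the coordinate differences = (-125)·10 − (-95)·(-125) = -13125.
∂h/∂x = [(+2.4)·10 − (+0.6)·(-125)] / -13125 = -0.007543
∂h/∂y = [(-125)·(+0.6) − (-95)·(+2.4)] / -13125 = -0.01166
Flow = −∇h = (+0.007543 east, +0.01166 north), which points northeast.

NE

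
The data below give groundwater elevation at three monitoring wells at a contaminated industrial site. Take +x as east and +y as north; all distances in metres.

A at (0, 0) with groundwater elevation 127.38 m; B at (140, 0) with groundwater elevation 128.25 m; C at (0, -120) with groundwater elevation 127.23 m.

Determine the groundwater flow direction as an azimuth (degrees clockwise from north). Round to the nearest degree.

∂h/∂x = (128.25 − 127.38) / (140 − 0) = +0.006214
∂h/∂y = (127.23 − 127.38) / (-120 − 0) = +0.001250
Flow direction (−∇h) has components (-0.006214 E, -0.001250 N).
Azimuth = atan2(E, N) = atan2(-0.006214, -0.001250) = 258.6° ≈ 259°.

259°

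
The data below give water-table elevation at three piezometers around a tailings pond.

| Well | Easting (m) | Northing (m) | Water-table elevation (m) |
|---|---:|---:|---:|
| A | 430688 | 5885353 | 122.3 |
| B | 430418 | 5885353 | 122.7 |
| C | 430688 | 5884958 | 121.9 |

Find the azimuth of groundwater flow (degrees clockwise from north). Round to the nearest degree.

124°

∂h/∂x = (122.7 − 122.3) / (430418 − 430688) = -0.001481
∂h/∂y = (121.9 − 122.3) / (5884958 − 5885353) = +0.001013
Flow direction (−∇h) has components (+0.001481 E, -0.001013 N).
Azimuth = atan2(E, N) = atan2(+0.001481, -0.001013) = 124.4° ≈ 124°.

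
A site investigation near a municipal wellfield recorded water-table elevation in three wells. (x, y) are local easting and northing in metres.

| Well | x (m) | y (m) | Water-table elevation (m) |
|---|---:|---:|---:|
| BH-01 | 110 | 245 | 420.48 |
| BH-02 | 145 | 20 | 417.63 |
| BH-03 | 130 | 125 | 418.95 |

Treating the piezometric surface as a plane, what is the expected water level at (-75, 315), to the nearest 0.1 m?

422.7 m

Taking BH-01 as reference: BH-02−BH-01 = (35, -225, -2.85); BH-03−BH-01 = (20, -120, -1.53).
Solve a·Δx + b·Δy = Δh: det = 35·(-120) − 20·(-225) = 300.
∂h/∂x = [(-2.85)·(-120) − (-1.53)·(-225)] / 300 = -0.007500
∂h/∂y = [35·(-1.53) − 20·(-2.85)] / 300 = +0.01150
h(-75, 315) = 420.48 + (-0.007500)·(-185) + (+0.01150)·(70) = 420.48 +1.388 +0.805 = 422.673 m.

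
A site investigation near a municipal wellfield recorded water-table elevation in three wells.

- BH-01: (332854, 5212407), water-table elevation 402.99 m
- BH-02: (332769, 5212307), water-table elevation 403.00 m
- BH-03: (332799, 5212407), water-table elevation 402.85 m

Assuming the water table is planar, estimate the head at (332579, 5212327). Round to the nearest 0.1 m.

402.5 m

Differences from BH-01: to BH-02 (Δx, Δy, Δh) = (-85, -100, +0.01); to BH-03 = (-55, 0, -0.14).
Determinant of the coordinate differences = (-85)·0 − (-55)·(-100) = -5500.
∂h/∂x = [(+0.01)·0 − (-0.14)·(-100)] / -5500 = +0.002545
∂h/∂y = [(-85)·(-0.14) − (-55)·(+0.01)] / -5500 = -0.002264
h(332579, 5212327) = 402.99 + (+0.002545)·(-275) + (-0.002264)·(-80) = 402.99 -0.700 +0.181 = 402.471 m.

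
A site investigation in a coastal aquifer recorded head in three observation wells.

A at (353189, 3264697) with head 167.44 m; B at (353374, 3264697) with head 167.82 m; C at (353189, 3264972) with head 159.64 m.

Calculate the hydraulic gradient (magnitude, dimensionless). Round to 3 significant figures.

0.0284

∂h/∂x = (167.82 − 167.44) / (353374 − 353189) = +0.002054
∂h/∂y = (159.64 − 167.44) / (3264972 − 3264697) = -0.02836
|∇h| = √(0.002054² + -0.02836²) = 0.02843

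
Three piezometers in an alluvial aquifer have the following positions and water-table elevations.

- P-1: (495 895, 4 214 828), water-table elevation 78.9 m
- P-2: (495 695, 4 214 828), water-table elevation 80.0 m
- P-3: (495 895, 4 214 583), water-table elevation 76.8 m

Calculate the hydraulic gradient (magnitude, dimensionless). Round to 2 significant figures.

0.010

∂h/∂x = (80.0 − 78.9) / (495695 − 495895) = -0.005500
∂h/∂y = (76.8 − 78.9) / (4214583 − 4214828) = +0.008571
|∇h| = √(-0.005500² + 0.008571²) = 0.01018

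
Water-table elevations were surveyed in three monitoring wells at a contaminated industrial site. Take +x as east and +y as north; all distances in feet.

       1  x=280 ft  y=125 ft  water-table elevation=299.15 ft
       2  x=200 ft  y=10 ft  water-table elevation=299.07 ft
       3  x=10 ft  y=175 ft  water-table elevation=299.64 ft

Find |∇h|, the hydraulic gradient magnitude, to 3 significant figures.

0.00229

Taking 1 as reference: 2−1 = (-80, -115, -0.08); 3−1 = (-270, 50, +0.49).
Determinant of the coordinate differences = (-80)·50 − (-270)·(-115) = -35050.
∂h/∂x = [(-0.08)·50 − (+0.49)·(-115)] / -35050 = -0.001494
∂h/∂y = [(-80)·(+0.49) − (-270)·(-0.08)] / -35050 = +0.001735
|∇h| = √(-0.001494² + 0.001735²) = 0.00229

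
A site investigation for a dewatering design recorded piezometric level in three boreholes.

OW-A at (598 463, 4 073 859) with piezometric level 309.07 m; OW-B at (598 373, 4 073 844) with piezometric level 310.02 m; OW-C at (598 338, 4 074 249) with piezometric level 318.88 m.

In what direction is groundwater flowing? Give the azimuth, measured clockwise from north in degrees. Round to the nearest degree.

146°

Taking OW-A as reference: OW-B−OW-A = (-90, -15, +0.95); OW-C−OW-A = (-125, 390, +9.81).
Determinant of the coordinate differences = (-90)·390 − (-125)·(-15) = -36975.
∂h/∂x = [(+0.95)·390 − (+9.81)·(-15)] / -36975 = -0.01400
∂h/∂y = [(-90)·(+9.81) − (-125)·(+0.95)] / -36975 = +0.02067
Flow direction (−∇h) has components (+0.01400 E, -0.02067 N).
Azimuth = atan2(E, N) = atan2(+0.01400, -0.02067) = 145.9° ≈ 146°.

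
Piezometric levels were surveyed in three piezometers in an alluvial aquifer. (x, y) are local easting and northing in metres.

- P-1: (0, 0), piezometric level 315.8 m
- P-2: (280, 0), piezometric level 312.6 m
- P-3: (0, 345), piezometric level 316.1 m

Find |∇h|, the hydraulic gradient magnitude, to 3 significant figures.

∂h/∂x = (312.6 − 315.8) / (280 − 0) = -0.01143
∂h/∂y = (316.1 − 315.8) / (345 − 0) = +0.0008696
|∇h| = √(-0.01143² + 0.0008696²) = 0.01146

0.0115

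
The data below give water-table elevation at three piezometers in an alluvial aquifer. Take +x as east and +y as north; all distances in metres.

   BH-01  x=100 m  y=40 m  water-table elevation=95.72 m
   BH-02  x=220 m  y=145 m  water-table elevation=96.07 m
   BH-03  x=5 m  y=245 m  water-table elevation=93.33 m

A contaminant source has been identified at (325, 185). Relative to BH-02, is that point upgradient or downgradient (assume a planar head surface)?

Differences from BH-01: to BH-02 (Δx, Δy, Δh) = (120, 105, +0.35); to BH-03 = (-95, 205, -2.39).
Solve a·Δx + b·Δy = Δh: det = 120·205 − (-95)·105 = 34575.
∂h/∂x = [(+0.35)·205 − (-2.39)·105] / 34575 = +0.009333
∂h/∂y = [120·(-2.39) − (-95)·(+0.35)] / 34575 = -0.007333
Head at (325, 185) = 95.72 + (+0.009333)·(225) + (-0.007333)·(145) = 96.76 m.
That is higher than the 96.07 m at BH-02, so the point is upgradient.

upgradient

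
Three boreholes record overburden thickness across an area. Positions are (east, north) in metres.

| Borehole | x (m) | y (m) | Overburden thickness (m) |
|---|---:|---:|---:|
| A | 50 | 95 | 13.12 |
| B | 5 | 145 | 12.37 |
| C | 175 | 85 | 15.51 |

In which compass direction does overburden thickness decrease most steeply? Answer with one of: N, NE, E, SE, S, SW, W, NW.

W

Differences from A: to B (Δx, Δy, Δh) = (-45, 50, -0.75); to C = (125, -10, +2.39).
Determinant of the coordinate differences = (-45)·(-10) − 125·50 = -5800.
∂d/∂x = [(-0.75)·(-10) − (+2.39)·50] / -5800 = +0.01931
∂d/∂y = [(-45)·(+2.39) − 125·(-0.75)] / -5800 = +0.002379
Steepest decrease is along −∇f = (-0.01931 E, -0.002379 N) → west.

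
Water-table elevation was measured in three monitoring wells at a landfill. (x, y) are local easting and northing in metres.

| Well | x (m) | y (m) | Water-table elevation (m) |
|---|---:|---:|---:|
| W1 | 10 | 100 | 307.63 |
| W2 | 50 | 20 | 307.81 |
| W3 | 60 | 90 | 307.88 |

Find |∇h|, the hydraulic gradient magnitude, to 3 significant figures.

With h = a·x + b·y + c and W1 as origin, the differences give:
  40·a + (-80)·b = +0.18
  50·a + (-10)·b = +0.25
Eliminate b (×(-10) and ×(-80), subtract): 3600·a = 18.200 → a = ∂h/∂x = +0.005056
Back-substitute: b = ∂h/∂y = +0.0002778.
|∇h| = √(0.005056² + 0.0002778²) = 0.005064

0.00506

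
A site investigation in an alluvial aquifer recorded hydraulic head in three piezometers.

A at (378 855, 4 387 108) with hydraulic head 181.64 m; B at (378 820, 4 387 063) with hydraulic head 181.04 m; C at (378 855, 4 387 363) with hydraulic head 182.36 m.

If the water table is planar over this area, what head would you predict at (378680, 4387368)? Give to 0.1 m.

180.0 m

With h = a·x + b·y + c and A as origin, the differences give:
  (-35)·a + (-45)·b = -0.60
  0·a + 255·b = +0.72
Eliminate b (×255 and ×(-45), subtract): -8925·a = -120.600 → a = ∂h/∂x = +0.01351
Back-substitute: b = ∂h/∂y = +0.002824.
h(378680, 4387368) = 181.64 + (+0.01351)·(-175) + (+0.002824)·(260) = 181.64 -2.365 +0.734 = 180.009 m.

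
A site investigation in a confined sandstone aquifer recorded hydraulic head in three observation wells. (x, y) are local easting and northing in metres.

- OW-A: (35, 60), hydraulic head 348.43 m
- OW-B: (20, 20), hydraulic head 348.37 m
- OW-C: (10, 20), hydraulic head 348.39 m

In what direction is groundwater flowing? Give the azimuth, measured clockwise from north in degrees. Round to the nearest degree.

Differences from OW-A: to OW-B (Δx, Δy, Δh) = (-15, -40, -0.06); to OW-C = (-25, -40, -0.04).
Solve a·Δx + b·Δy = Δh: det = (-15)·(-40) − (-25)·(-40) = -400.
∂h/∂x = [(-0.06)·(-40) − (-0.04)·(-40)] / -400 = -0.002000
∂h/∂y = [(-15)·(-0.04) − (-25)·(-0.06)] / -400 = +0.002250
Flow direction (−∇h) has components (+0.002000 E, -0.002250 N).
Azimuth = atan2(E, N) = atan2(+0.002000, -0.002250) = 138.4° ≈ 138°.

138°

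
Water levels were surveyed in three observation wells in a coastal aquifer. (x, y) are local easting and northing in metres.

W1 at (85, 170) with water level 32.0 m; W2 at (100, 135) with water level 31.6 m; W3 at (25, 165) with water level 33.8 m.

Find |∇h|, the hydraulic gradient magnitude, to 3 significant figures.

With h = a·x + b·y + c and W1 as origin, the differences give:
  15·a + (-35)·b = -0.4
  (-60)·a + (-5)·b = +1.8
Eliminate b (×(-5) and ×(-35), subtract): -2175·a = 65.00 → a = ∂h/∂x = -0.02989
Back-substitute: b = ∂h/∂y = -0.001379.
|∇h| = √(-0.02989² + -0.001379²) = 0.02992

0.0299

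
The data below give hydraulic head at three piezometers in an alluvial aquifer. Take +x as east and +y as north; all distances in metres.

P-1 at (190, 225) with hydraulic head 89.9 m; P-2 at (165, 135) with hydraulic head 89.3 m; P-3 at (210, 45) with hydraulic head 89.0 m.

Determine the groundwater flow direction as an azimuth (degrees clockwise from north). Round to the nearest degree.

Three-point gradient (reference P-1): Δ to P-2 = (-25, -90, -0.6), Δ to P-3 = (20, -180, -0.9).
∂h/∂x = +0.004286, ∂h/∂y = +0.005476 (det = 6300).
Flow direction (−∇h) has components (-0.004286 E, -0.005476 N).
Azimuth = atan2(E, N) = atan2(-0.004286, -0.005476) = 218.0° ≈ 218°.

218°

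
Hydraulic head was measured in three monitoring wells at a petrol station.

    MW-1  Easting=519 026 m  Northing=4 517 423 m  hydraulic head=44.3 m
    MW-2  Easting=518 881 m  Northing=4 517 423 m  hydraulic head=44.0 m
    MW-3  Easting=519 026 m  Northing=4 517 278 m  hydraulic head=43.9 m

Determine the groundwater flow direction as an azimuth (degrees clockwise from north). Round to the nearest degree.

217°

∂h/∂x = (44.0 − 44.3) / (518881 − 519026) = +0.002069
∂h/∂y = (43.9 − 44.3) / (4517278 − 4517423) = +0.002759
Flow direction (−∇h) has components (-0.002069 E, -0.002759 N).
Azimuth = atan2(E, N) = atan2(-0.002069, -0.002759) = 216.9° ≈ 217°.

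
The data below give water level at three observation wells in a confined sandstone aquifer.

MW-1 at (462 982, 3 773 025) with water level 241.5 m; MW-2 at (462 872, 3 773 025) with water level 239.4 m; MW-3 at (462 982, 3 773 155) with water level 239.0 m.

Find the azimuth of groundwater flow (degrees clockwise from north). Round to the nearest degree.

∂h/∂x = (239.4 − 241.5) / (462872 − 462982) = +0.01909
∂h/∂y = (239.0 − 241.5) / (3773155 − 3773025) = -0.01923
Flow direction (−∇h) has components (-0.01909 E, +0.01923 N).
Azimuth = atan2(E, N) = atan2(-0.01909, +0.01923) = 315.2° ≈ 315°.

315°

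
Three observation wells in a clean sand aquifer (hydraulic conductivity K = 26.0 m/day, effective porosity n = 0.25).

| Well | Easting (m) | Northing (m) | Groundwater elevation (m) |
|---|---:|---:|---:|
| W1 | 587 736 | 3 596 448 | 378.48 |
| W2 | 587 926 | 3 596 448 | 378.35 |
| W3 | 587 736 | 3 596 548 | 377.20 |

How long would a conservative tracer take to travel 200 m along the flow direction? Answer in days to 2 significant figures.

150 days

∂h/∂x = (378.35 − 378.48) / (587926 − 587736) = -0.0006842
∂h/∂y = (377.20 − 378.48) / (3596548 − 3596448) = -0.01280
|∇h| = √(-0.0006842² + -0.01280²) = 0.01282
Seepage velocity v = K·i/n = 26.0 × 0.01282 / 0.25 = 1.333 m/day.
t = 200 / 1.333 = 150 days.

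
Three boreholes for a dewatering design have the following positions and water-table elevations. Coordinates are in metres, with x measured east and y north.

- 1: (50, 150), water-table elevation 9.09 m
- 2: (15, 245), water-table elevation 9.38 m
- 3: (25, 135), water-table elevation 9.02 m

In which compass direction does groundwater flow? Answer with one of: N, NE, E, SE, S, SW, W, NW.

Differences from 1: to 2 (Δx, Δy, Δh) = (-35, 95, +0.29); to 3 = (-25, -15, -0.07).
Determinant of the coordinate differences = (-35)·(-15) − (-25)·95 = 2900.
∂h/∂x = [(+0.29)·(-15) − (-0.07)·95] / 2900 = +0.0007931
∂h/∂y = [(-35)·(-0.07) − (-25)·(+0.29)] / 2900 = +0.003345
Flow = −∇h = (-0.0007931 east, -0.003345 north), which points south.

S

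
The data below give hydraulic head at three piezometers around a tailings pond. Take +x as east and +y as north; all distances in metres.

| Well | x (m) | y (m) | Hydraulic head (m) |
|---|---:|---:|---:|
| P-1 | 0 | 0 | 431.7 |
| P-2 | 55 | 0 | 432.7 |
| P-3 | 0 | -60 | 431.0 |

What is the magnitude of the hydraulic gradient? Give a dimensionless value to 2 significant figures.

0.022

∂h/∂x = (432.7 − 431.7) / (55 − 0) = +0.01818
∂h/∂y = (431.0 − 431.7) / (-60 − 0) = +0.01167
|∇h| = √(0.01818² + 0.01167²) = 0.0216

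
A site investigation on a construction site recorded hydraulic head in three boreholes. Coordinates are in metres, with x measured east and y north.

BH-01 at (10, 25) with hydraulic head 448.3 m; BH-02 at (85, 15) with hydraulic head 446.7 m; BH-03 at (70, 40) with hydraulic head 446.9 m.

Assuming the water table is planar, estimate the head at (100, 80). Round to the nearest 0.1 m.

Differences from BH-01: to BH-02 (Δx, Δy, Δh) = (75, -10, -1.6); to BH-03 = (60, 15, -1.4).
Determinant of the coordinate differences = 75·15 − 60·(-10) = 1725.
∂h/∂x = [(-1.6)·15 − (-1.4)·(-10)] / 1725 = -0.02203
∂h/∂y = [75·(-1.4) − 60·(-1.6)] / 1725 = -0.005217
h(100, 80) = 448.3 + (-0.02203)·(90) + (-0.005217)·(55) = 448.3 -1.983 -0.287 = 446.030 m.

446.0 m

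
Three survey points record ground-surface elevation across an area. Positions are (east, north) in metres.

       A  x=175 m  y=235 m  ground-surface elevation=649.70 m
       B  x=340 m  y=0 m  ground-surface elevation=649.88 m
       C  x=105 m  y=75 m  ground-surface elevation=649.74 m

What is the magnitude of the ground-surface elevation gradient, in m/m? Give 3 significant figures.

With z = a·x + b·y + c and A as origin, the differences give:
  165·a + (-235)·b = +0.18
  (-70)·a + (-160)·b = +0.04
Eliminate b (×(-160) and ×(-235), subtract): -42850·a = -19.400 → a = ∂z/∂x = +0.0004527
Back-substitute: b = ∂z/∂y = -0.0004481.
|∇f| = √(0.0004527² + -0.0004481²) = 0.000637 m/m

0.000637 m/m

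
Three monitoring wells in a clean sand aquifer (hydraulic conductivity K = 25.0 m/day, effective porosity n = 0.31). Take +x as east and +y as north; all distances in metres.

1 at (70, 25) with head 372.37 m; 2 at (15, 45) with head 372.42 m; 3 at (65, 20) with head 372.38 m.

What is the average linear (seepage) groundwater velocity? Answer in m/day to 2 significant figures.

0.12 m/day

Differences from 1: to 2 (Δx, Δy, Δh) = (-55, 20, +0.05); to 3 = (-5, -5, +0.01).
Determinant of the coordinate differences = (-55)·(-5) − (-5)·20 = 375.
∂h/∂x = [(+0.05)·(-5) − (+0.01)·20] / 375 = -0.001200
∂h/∂y = [(-55)·(+0.01) − (-5)·(+0.05)] / 375 = -0.0008000
|∇h| = √(-0.001200² + -0.0008000²) = 0.001442
Seepage velocity v = K·i/n = 25.0 × 0.001442 / 0.31 = 0.1163 m/day.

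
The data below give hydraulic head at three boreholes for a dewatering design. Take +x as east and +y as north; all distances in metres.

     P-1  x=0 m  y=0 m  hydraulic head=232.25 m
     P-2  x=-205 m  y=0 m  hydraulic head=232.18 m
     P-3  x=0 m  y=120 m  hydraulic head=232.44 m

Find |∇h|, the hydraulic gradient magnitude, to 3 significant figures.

∂h/∂x = (232.18 − 232.25) / (-205 − 0) = +0.0003415
∂h/∂y = (232.44 − 232.25) / (120 − 0) = +0.001583
|∇h| = √(0.0003415² + 0.001583²) = 0.001619

0.00162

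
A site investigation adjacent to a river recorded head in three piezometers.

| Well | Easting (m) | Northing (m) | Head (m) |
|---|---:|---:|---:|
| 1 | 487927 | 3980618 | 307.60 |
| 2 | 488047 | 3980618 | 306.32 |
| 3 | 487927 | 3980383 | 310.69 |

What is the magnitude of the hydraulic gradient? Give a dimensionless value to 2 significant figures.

∂h/∂x = (306.32 − 307.60) / (488047 − 487927) = -0.01067
∂h/∂y = (310.69 − 307.60) / (3980383 − 3980618) = -0.01315
|∇h| = √(-0.01067² + -0.01315²) = 0.01693

0.017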